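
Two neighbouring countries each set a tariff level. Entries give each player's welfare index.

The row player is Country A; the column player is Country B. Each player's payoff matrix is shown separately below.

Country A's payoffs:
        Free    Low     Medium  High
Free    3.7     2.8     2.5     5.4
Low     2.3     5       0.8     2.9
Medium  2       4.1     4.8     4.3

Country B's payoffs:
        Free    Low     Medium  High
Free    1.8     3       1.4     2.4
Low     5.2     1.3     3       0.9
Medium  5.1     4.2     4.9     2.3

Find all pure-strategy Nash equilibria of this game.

none

(Free, Free): Country B can switch to Low (1.8 → 3). Not NE.
(Free, Low): Country A can switch to Low (2.8 → 5). Not NE.
(Free, Medium): Country A can switch to Medium (2.5 → 4.8). Not NE.
(Free, High): Country B can switch to Low (2.4 → 3). Not NE.
(Low, Free): Country A can switch to Free (2.3 → 3.7). Not NE.
(Low, Low): Country B can switch to Free (1.3 → 5.2). Not NE.
(The remaining 6 profiles each have a profitable deviation by the same check.)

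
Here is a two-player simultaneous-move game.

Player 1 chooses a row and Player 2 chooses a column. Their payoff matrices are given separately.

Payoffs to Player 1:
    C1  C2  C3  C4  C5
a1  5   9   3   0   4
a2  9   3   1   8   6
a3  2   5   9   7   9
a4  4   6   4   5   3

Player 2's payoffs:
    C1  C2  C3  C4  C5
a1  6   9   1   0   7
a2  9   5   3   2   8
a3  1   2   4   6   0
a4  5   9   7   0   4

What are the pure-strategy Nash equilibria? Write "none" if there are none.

Check each profile: it is a Nash equilibrium iff no player can strictly gain by switching unilaterally.
(a1, C1): Player 1 can switch to a2 (5 → 9). Not NE.
(a1, C2): Player 1 gets 9, best alternative 6; Player 2 gets 9, best alternative 7. No profitable deviation — NE.
(a1, C3): Player 1 can switch to a3 (3 → 9). Not NE.
(a1, C4): Player 1 can switch to a2 (0 → 8). Not NE.
(a1, C5): Player 1 can switch to a2 (4 → 6). Not NE.
(a2, C1): Player 1 gets 9, best alternative 5; Player 2 gets 9, best alternative 8. No profitable deviation — NE.
(a2, C2): Player 1 can switch to a1 (3 → 9). Not NE.
(a2, C3): Player 1 can switch to a1 (1 → 3). Not NE.
(a2, C4): Player 2 can switch to C1 (2 → 9). Not NE.
(a2, C5): Player 1 can switch to a3 (6 → 9). Not NE.
(a3, C1): Player 1 can switch to a1 (2 → 5). Not NE.
(a3, C2): Player 1 can switch to a1 (5 → 9). Not NE.
(a3, C3): Player 2 can switch to C4 (4 → 6). Not NE.
(a3, C4): Player 1 can switch to a2 (7 → 8). Not NE.
(The remaining 6 profiles each have a profitable deviation by the same check.)

The pure Nash equilibria are (a1, C2); (a2, C1).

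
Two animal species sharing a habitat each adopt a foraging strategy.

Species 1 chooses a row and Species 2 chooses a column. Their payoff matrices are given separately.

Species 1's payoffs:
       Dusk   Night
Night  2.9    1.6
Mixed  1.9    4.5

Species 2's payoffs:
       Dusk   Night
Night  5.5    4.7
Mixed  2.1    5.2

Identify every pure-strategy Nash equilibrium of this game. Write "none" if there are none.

(Night, Dusk): Species 1 gets 2.9, best alternative 1.9; Species 2 gets 5.5, best alternative 4.7. No profitable deviation — NE.
(Night, Night): Species 1 can switch to Mixed (1.6 → 4.5). Not NE.
(Mixed, Dusk): Species 1 can switch to Night (1.9 → 2.9). Not NE.
(Mixed, Night): Species 1 gets 4.5, best alternative 1.6; Species 2 gets 5.2, best alternative 2.1. No profitable deviation — NE.

Pure-strategy Nash equilibria: (Night, Dusk), (Mixed, Night)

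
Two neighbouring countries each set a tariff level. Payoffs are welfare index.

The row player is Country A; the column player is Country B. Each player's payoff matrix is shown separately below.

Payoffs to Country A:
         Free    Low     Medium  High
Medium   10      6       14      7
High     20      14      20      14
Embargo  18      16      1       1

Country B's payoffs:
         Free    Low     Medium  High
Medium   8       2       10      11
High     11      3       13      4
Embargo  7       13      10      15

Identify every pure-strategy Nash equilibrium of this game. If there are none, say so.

(Medium, Free): Country A can switch to High (10 → 20). Not NE.
(Medium, Low): Country A can switch to High (6 → 14). Not NE.
(Medium, Medium): Country A can switch to High (14 → 20). Not NE.
(Medium, High): Country A can switch to High (7 → 14). Not NE.
(High, Free): Country B can switch to Medium (11 → 13). Not NE.
(High, Low): Country A can switch to Embargo (14 → 16). Not NE.
(High, Medium): Country A gets 20, best alternative 14; Country B gets 13, best alternative 11. No profitable deviation — NE.
(High, High): Country B can switch to Free (4 → 11). Not NE.
(Embargo, Free): Country A can switch to High (18 → 20). Not NE.
(Embargo, Low): Country B can switch to High (13 → 15). Not NE.
(Embargo, Medium): Country A can switch to Medium (1 → 14). Not NE.
(Embargo, High): Country A can switch to Medium (1 → 7). Not NE.

(High, Medium)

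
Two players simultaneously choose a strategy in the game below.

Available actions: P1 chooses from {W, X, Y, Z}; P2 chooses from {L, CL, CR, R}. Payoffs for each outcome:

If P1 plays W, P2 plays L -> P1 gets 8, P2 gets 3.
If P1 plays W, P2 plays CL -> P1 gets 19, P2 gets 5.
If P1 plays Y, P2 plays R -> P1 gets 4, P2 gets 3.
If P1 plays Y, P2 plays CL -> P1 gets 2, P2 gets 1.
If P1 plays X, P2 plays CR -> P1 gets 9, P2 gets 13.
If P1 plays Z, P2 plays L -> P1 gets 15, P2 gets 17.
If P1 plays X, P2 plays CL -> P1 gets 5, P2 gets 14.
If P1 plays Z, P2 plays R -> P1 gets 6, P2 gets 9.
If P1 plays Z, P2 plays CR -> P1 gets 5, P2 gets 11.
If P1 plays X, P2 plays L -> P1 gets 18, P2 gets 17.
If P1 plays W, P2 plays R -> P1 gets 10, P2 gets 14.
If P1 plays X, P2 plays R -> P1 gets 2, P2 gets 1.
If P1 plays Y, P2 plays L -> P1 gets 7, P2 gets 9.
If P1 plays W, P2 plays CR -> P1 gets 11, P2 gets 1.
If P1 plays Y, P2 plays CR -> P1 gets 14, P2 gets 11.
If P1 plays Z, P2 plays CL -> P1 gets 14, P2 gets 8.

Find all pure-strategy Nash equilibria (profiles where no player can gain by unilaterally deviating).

(W, L): P1 can switch to X (8 → 18). Not NE.
(W, CL): P2 can switch to R (5 → 14). Not NE.
(W, CR): P1 can switch to Y (11 → 14). Not NE.
(W, R): P1 gets 10, best alternative 6; P2 gets 14, best alternative 5. No profitable deviation — NE.
(X, L): P1 gets 18, best alternative 15; P2 gets 17, best alternative 14. No profitable deviation — NE.
(X, CL): P1 can switch to W (5 → 19). Not NE.
(X, CR): P1 can switch to W (9 → 11). Not NE.
(X, R): P1 can switch to W (2 → 10). Not NE.
(Y, L): P1 can switch to W (7 → 8). Not NE.
(Y, CL): P1 can switch to W (2 → 19). Not NE.
(Y, CR): P1 gets 14, best alternative 11; P2 gets 11, best alternative 9. No profitable deviation — NE.
(Y, R): P1 can switch to W (4 → 10). Not NE.
(Z, L): P1 can switch to X (15 → 18). Not NE.
(The remaining 3 profiles each have a profitable deviation by the same check.)

The pure Nash equilibria are (W, R); (X, L); (Y, CR).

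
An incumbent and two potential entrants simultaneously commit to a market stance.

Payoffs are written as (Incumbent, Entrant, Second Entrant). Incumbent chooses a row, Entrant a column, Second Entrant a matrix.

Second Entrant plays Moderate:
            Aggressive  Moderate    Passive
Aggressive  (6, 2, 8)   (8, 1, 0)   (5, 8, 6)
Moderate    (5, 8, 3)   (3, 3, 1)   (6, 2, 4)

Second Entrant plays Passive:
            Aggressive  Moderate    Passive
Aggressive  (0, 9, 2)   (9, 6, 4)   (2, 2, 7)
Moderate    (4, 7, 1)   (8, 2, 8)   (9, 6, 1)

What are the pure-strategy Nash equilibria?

(Aggressive, Aggressive, Moderate): Entrant can switch to Passive (2 → 8). Not NE.
(Aggressive, Aggressive, Passive): Incumbent can switch to Moderate (0 → 4). Not NE.
(Aggressive, Moderate, Moderate): Entrant can switch to Aggressive (1 → 2). Not NE.
(Aggressive, Moderate, Passive): Entrant can switch to Aggressive (6 → 9). Not NE.
(Aggressive, Passive, Moderate): Incumbent can switch to Moderate (5 → 6). Not NE.
(Aggressive, Passive, Passive): Incumbent can switch to Moderate (2 → 9). Not NE.
(Moderate, Aggressive, Moderate): Incumbent can switch to Aggressive (5 → 6). Not NE.
(Moderate, Aggressive, Passive): Second Entrant can switch to Moderate (1 → 3). Not NE.
(Moderate, Moderate, Moderate): Incumbent can switch to Aggressive (3 → 8). Not NE.
(Moderate, Moderate, Passive): Incumbent can switch to Aggressive (8 → 9). Not NE.
(Moderate, Passive, Moderate): Entrant can switch to Aggressive (2 → 8). Not NE.
(Moderate, Passive, Passive): Entrant can switch to Aggressive (6 → 7). Not NE.

No pure-strategy Nash equilibrium.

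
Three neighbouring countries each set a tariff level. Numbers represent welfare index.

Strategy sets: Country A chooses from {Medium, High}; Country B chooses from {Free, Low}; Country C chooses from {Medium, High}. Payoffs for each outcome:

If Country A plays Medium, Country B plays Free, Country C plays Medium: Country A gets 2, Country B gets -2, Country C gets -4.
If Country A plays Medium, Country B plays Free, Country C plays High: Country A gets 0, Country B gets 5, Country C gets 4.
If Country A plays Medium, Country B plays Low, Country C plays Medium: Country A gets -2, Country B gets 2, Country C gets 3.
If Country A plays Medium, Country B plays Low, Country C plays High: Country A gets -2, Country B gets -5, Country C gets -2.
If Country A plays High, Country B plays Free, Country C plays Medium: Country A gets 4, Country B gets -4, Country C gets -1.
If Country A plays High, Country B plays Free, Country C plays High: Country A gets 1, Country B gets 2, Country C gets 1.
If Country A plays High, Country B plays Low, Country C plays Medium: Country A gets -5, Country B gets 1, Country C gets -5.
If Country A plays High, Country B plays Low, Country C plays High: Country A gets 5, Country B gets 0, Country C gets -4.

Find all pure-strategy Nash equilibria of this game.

For each player, find the best response to each opponent profile; mutual best responses are the pure NE.
Country A against (Free, Medium): payoffs 2, 4 → best response High.
Country A against (Free, High): payoffs 0, 1 → best response High.
Country A against (Low, Medium): payoffs -2, -5 → best response Medium.
Country A against (Low, High): payoffs -2, 5 → best response High.
Country B against (Medium, Medium): payoffs -2, 2 → best response Low.
Country B against (Medium, High): payoffs 5, -5 → best response Free.
Country B against (High, Medium): payoffs -4, 1 → best response Low.
Country B against (High, High): payoffs 2, 0 → best response Free.
Country C against (Medium, Free): payoffs -4, 4 → best response High.
Country C against (Medium, Low): payoffs 3, -2 → best response Medium.
Country C against (High, Free): payoffs -1, 1 → best response High.
Country C against (High, Low): payoffs -5, -4 → best response High.
Mutual best responses: (Medium, Low, Medium); (High, Free, High).

Pure-strategy Nash equilibria: (Medium, Low, Medium), (High, Free, High)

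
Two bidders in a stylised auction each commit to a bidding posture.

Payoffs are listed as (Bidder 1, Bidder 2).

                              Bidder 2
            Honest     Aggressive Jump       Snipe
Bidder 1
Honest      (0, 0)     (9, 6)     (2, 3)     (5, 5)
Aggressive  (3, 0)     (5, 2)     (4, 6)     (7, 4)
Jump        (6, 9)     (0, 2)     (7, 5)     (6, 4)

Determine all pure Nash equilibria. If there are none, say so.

(Honest, Honest): Bidder 1 can switch to Aggressive (0 → 3). Not NE.
(Honest, Aggressive): Bidder 1 gets 9, best alternative 5; Bidder 2 gets 6, best alternative 5. No profitable deviation — NE.
(Honest, Jump): Bidder 1 can switch to Aggressive (2 → 4). Not NE.
(Honest, Snipe): Bidder 1 can switch to Aggressive (5 → 7). Not NE.
(Aggressive, Honest): Bidder 1 can switch to Jump (3 → 6). Not NE.
(Aggressive, Aggressive): Bidder 1 can switch to Honest (5 → 9). Not NE.
(Aggressive, Jump): Bidder 1 can switch to Jump (4 → 7). Not NE.
(Aggressive, Snipe): Bidder 2 can switch to Jump (4 → 6). Not NE.
(Jump, Honest): Bidder 1 gets 6, best alternative 3; Bidder 2 gets 9, best alternative 5. No profitable deviation — NE.
(Jump, Aggressive): Bidder 1 can switch to Honest (0 → 9). Not NE.
(Jump, Jump): Bidder 2 can switch to Honest (5 → 9). Not NE.
(Jump, Snipe): Bidder 1 can switch to Aggressive (6 → 7). Not NE.

Pure-strategy Nash equilibria: (Honest, Aggressive); (Jump, Honest)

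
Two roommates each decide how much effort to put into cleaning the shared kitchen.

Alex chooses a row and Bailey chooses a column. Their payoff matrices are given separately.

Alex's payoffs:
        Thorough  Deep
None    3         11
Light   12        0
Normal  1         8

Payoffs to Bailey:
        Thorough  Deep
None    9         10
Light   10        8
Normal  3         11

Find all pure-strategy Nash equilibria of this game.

Pure-strategy Nash equilibria: (None, Deep), (Light, Thorough)

Alex against Thorough: payoffs 3, 12, 1 → best response Light.
Alex against Deep: payoffs 11, 0, 8 → best response None.
Bailey against None: payoffs 9, 10 → best response Deep.
Bailey against Light: payoffs 10, 8 → best response Thorough.
Bailey against Normal: payoffs 3, 11 → best response Deep.
Mutual best responses: (None, Deep); (Light, Thorough).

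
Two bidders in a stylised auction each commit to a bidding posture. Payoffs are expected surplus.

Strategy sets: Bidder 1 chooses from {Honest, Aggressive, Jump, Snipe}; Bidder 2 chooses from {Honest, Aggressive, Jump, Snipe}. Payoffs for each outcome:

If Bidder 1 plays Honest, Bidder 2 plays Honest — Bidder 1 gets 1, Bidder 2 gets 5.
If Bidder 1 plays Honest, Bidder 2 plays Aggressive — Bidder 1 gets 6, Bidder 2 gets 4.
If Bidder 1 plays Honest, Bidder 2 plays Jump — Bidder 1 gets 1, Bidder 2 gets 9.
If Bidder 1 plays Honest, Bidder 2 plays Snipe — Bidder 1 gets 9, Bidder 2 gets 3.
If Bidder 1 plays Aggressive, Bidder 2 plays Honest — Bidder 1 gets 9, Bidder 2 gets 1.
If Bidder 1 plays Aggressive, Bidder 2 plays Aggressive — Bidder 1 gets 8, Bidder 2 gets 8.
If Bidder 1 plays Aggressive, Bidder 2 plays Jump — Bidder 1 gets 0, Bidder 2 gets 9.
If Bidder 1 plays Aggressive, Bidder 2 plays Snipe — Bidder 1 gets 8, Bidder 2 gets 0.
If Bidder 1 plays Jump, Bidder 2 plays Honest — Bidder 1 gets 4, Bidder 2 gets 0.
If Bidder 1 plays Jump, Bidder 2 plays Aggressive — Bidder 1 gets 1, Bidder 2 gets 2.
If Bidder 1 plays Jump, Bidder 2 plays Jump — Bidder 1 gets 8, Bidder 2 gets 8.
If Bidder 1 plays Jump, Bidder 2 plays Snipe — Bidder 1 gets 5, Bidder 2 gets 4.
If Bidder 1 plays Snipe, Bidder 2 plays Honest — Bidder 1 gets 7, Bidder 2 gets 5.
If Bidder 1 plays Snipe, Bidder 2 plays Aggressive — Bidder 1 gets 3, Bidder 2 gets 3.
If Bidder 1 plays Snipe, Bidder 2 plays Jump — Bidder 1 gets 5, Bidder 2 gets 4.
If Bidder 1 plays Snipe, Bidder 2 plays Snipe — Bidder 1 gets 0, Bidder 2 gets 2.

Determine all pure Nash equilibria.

For each strategy profile, look for a profitable unilateral deviation.
(Honest, Honest): Bidder 1 can switch to Aggressive (1 → 9). Not NE.
(Honest, Aggressive): Bidder 1 can switch to Aggressive (6 → 8). Not NE.
(Honest, Jump): Bidder 1 can switch to Jump (1 → 8). Not NE.
(Honest, Snipe): Bidder 2 can switch to Honest (3 → 5). Not NE.
(Aggressive, Honest): Bidder 2 can switch to Aggressive (1 → 8). Not NE.
(Aggressive, Aggressive): Bidder 2 can switch to Jump (8 → 9). Not NE.
(Aggressive, Jump): Bidder 1 can switch to Honest (0 → 1). Not NE.
(Aggressive, Snipe): Bidder 1 can switch to Honest (8 → 9). Not NE.
(Jump, Honest): Bidder 1 can switch to Aggressive (4 → 9). Not NE.
(Jump, Aggressive): Bidder 1 can switch to Honest (1 → 6). Not NE.
(Jump, Jump): Bidder 1 gets 8, best alternative 5; Bidder 2 gets 8, best alternative 4. No profitable deviation — NE.
(Jump, Snipe): Bidder 1 can switch to Honest (5 → 9). Not NE.
(Snipe, Honest): Bidder 1 can switch to Aggressive (7 → 9). Not NE.
(The remaining 3 profiles each have a profitable deviation by the same check.)

(Jump, Jump)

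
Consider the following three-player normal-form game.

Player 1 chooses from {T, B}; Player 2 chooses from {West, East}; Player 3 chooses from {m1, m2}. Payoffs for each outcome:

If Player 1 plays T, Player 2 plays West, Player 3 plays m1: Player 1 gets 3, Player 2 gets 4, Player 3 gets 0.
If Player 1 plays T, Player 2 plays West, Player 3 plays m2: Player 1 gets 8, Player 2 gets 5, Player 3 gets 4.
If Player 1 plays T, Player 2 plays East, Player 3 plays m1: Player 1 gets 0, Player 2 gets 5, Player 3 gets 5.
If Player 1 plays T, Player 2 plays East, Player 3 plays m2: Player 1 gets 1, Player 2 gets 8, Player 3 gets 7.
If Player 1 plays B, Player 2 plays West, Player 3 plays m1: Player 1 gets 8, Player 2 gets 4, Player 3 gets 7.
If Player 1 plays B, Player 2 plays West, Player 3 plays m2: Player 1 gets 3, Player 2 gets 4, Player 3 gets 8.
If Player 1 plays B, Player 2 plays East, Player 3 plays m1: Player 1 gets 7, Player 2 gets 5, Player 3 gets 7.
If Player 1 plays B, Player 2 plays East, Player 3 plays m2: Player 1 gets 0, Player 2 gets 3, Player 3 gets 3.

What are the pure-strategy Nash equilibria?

Player 1 against (West, m1): payoffs 3, 8 → best response B.
Player 1 against (West, m2): payoffs 8, 3 → best response T.
Player 1 against (East, m1): payoffs 0, 7 → best response B.
Player 1 against (East, m2): payoffs 1, 0 → best response T.
Player 2 against (T, m1): payoffs 4, 5 → best response East.
Player 2 against (T, m2): payoffs 5, 8 → best response East.
Player 2 against (B, m1): payoffs 4, 5 → best response East.
Player 2 against (B, m2): payoffs 4, 3 → best response West.
Player 3 against (T, West): payoffs 0, 4 → best response m2.
Player 3 against (T, East): payoffs 5, 7 → best response m2.
Player 3 against (B, West): payoffs 7, 8 → best response m2.
Player 3 against (B, East): payoffs 7, 3 → best response m1.
Mutual best responses: (T, East, m2); (B, East, m1).

(T, East, m2), (B, East, m1)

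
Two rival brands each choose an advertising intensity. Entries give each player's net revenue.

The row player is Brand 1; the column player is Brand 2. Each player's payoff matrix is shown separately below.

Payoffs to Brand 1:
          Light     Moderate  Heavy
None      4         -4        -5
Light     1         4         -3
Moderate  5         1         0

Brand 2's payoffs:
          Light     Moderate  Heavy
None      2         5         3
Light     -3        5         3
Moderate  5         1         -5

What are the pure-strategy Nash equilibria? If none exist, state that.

For each strategy profile, look for a profitable unilateral deviation.
(None, Light): Brand 1 can switch to Moderate (4 → 5). Not NE.
(None, Moderate): Brand 1 can switch to Light (-4 → 4). Not NE.
(None, Heavy): Brand 1 can switch to Light (-5 → -3). Not NE.
(Light, Light): Brand 1 can switch to None (1 → 4). Not NE.
(Light, Moderate): Brand 1 gets 4, best alternative 1; Brand 2 gets 5, best alternative 3. No profitable deviation — NE.
(Light, Heavy): Brand 1 can switch to Moderate (-3 → 0). Not NE.
(Moderate, Light): Brand 1 gets 5, best alternative 4; Brand 2 gets 5, best alternative 1. No profitable deviation — NE.
(Moderate, Moderate): Brand 1 can switch to Light (1 → 4). Not NE.
(Moderate, Heavy): Brand 2 can switch to Light (-5 → 5). Not NE.

(Light, Moderate); (Moderate, Light)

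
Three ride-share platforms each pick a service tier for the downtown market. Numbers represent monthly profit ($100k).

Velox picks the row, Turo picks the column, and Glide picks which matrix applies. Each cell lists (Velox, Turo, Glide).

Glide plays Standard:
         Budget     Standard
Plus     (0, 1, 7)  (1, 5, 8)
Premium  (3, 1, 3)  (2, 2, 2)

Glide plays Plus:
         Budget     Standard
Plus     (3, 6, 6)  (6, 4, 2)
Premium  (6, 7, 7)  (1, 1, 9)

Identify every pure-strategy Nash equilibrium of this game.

Mark each player's best response to every combination of opponents' strategies; a profile where every player is best-responding is a pure Nash equilibrium.
Velox against (Budget, Standard): payoffs 0, 3 → best response Premium.
Velox against (Budget, Plus): payoffs 3, 6 → best response Premium.
Velox against (Standard, Standard): payoffs 1, 2 → best response Premium.
Velox against (Standard, Plus): payoffs 6, 1 → best response Plus.
Turo against (Plus, Standard): payoffs 1, 5 → best response Standard.
Turo against (Plus, Plus): payoffs 6, 4 → best response Budget.
Turo against (Premium, Standard): payoffs 1, 2 → best response Standard.
Turo against (Premium, Plus): payoffs 7, 1 → best response Budget.
Glide against (Plus, Budget): payoffs 7, 6 → best response Standard.
Glide against (Plus, Standard): payoffs 8, 2 → best response Standard.
Glide against (Premium, Budget): payoffs 3, 7 → best response Plus.
Glide against (Premium, Standard): payoffs 2, 9 → best response Plus.
Mutual best responses: (Premium, Budget, Plus).

The unique pure-strategy Nash equilibrium is (Premium, Budget, Plus).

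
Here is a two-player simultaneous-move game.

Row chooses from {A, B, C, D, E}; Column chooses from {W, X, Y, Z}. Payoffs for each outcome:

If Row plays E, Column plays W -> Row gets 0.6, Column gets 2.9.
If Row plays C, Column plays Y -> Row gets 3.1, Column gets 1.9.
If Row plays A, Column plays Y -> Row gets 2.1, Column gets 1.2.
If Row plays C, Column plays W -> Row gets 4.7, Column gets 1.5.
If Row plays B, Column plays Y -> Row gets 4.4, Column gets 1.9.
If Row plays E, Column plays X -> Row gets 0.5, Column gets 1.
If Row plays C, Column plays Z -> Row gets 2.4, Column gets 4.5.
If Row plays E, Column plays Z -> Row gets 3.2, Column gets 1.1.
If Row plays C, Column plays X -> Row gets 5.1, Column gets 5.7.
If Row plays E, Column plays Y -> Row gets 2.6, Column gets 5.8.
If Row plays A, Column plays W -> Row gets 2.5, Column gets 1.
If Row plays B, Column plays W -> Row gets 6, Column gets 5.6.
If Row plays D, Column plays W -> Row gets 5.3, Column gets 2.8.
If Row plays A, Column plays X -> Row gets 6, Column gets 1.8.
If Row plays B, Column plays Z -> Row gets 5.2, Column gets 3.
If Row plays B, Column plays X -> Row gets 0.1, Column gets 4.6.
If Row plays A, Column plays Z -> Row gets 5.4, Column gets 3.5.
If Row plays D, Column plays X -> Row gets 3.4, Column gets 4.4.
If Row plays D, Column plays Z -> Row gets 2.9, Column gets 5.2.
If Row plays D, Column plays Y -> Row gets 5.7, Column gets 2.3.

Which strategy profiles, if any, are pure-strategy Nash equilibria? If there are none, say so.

The pure Nash equilibria are (A, Z) and (B, W).

(A, W): Row can switch to B (2.5 → 6). Not NE.
(A, X): Column can switch to Z (1.8 → 3.5). Not NE.
(A, Y): Row can switch to B (2.1 → 4.4). Not NE.
(A, Z): Row gets 5.4, best alternative 5.2; Column gets 3.5, best alternative 1.8. No profitable deviation — NE.
(B, W): Row gets 6, best alternative 5.3; Column gets 5.6, best alternative 4.6. No profitable deviation — NE.
(B, X): Row can switch to A (0.1 → 6). Not NE.
(B, Y): Row can switch to D (4.4 → 5.7). Not NE.
(B, Z): Row can switch to A (5.2 → 5.4). Not NE.
(C, W): Row can switch to B (4.7 → 6). Not NE.
(C, X): Row can switch to A (5.1 → 6). Not NE.
(The remaining 10 profiles each have a profitable deviation by the same check.)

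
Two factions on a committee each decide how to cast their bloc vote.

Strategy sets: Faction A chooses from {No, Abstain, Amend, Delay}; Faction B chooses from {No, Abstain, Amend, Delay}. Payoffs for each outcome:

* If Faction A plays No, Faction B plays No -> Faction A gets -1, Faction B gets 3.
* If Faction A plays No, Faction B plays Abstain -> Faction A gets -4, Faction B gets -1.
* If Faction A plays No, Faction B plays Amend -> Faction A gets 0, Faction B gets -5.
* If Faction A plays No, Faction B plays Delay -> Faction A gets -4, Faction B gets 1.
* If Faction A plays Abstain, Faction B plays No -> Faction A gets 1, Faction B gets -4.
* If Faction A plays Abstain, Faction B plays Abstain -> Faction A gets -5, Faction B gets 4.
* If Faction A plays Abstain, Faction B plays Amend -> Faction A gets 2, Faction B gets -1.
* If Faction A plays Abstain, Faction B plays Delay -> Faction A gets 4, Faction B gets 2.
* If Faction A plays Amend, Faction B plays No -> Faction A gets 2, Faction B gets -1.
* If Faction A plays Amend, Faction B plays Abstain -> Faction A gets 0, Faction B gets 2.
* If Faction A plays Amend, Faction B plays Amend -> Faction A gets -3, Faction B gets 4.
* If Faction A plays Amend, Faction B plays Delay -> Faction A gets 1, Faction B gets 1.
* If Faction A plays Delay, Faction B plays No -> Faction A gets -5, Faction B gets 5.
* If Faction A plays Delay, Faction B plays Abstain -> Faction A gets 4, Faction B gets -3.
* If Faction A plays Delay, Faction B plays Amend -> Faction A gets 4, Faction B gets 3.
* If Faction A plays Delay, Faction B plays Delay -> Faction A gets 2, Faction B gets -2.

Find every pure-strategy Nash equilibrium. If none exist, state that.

This game has no pure Nash equilibrium.

Faction A against No: payoffs -1, 1, 2, -5 → best response Amend.
Faction A against Abstain: payoffs -4, -5, 0, 4 → best response Delay.
Faction A against Amend: payoffs 0, 2, -3, 4 → best response Delay.
Faction A against Delay: payoffs -4, 4, 1, 2 → best response Abstain.
Faction B against No: payoffs 3, -1, -5, 1 → best response No.
Faction B against Abstain: payoffs -4, 4, -1, 2 → best response Abstain.
Faction B against Amend: payoffs -1, 2, 4, 1 → best response Amend.
Faction B against Delay: payoffs 5, -3, 3, -2 → best response No.
No profile is a mutual best response for all players.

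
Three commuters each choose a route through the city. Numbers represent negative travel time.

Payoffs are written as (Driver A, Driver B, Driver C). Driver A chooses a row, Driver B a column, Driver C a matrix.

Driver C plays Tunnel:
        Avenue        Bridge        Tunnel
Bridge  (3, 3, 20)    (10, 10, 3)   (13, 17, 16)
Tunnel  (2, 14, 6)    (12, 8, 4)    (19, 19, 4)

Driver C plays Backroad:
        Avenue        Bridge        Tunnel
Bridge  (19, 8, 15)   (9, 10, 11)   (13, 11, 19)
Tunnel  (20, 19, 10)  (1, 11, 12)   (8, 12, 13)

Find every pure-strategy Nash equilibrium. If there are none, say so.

For each player, find the best response to each opponent profile; mutual best responses are the pure NE.
Driver A against (Avenue, Tunnel): payoffs 3, 2 → best response Bridge.
Driver A against (Avenue, Backroad): payoffs 19, 20 → best response Tunnel.
Driver A against (Bridge, Tunnel): payoffs 10, 12 → best response Tunnel.
Driver A against (Bridge, Backroad): payoffs 9, 1 → best response Bridge.
Driver A against (Tunnel, Tunnel): payoffs 13, 19 → best response Tunnel.
Driver A against (Tunnel, Backroad): payoffs 13, 8 → best response Bridge.
Driver B against (Bridge, Tunnel): payoffs 3, 10, 17 → best response Tunnel.
Driver B against (Bridge, Backroad): payoffs 8, 10, 11 → best response Tunnel.
Driver B against (Tunnel, Tunnel): payoffs 14, 8, 19 → best response Tunnel.
Driver B against (Tunnel, Backroad): payoffs 19, 11, 12 → best response Avenue.
Driver C against (Bridge, Avenue): payoffs 20, 15 → best response Tunnel.
Driver C against (Bridge, Bridge): payoffs 3, 11 → best response Backroad.
Driver C against (Bridge, Tunnel): payoffs 16, 19 → best response Backroad.
Driver C against (Tunnel, Avenue): payoffs 6, 10 → best response Backroad.
Driver C against (Tunnel, Bridge): payoffs 4, 12 → best response Backroad.
Driver C against (Tunnel, Tunnel): payoffs 4, 13 → best response Backroad.
Mutual best responses: (Bridge, Tunnel, Backroad); (Tunnel, Avenue, Backroad).

Pure-strategy Nash equilibria: (Bridge, Tunnel, Backroad), (Tunnel, Avenue, Backroad)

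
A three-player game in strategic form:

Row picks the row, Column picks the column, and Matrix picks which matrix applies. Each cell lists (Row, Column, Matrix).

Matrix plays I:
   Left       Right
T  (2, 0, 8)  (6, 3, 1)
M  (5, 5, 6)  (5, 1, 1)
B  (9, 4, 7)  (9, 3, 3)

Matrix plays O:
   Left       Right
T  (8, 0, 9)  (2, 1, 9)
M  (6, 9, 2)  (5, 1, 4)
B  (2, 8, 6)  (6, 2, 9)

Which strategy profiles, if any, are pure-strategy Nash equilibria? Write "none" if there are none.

Pure NE: (B, Left, I)

Row against (Left, I): payoffs 2, 5, 9 → best response B.
Row against (Left, O): payoffs 8, 6, 2 → best response T.
Row against (Right, I): payoffs 6, 5, 9 → best response B.
Row against (Right, O): payoffs 2, 5, 6 → best response B.
Column against (T, I): payoffs 0, 3 → best response Right.
Column against (T, O): payoffs 0, 1 → best response Right.
Column against (M, I): payoffs 5, 1 → best response Left.
Column against (M, O): payoffs 9, 1 → best response Left.
Column against (B, I): payoffs 4, 3 → best response Left.
Column against (B, O): payoffs 8, 2 → best response Left.
Matrix against (T, Left): payoffs 8, 9 → best response O.
Matrix against (T, Right): payoffs 1, 9 → best response O.
Matrix against (M, Left): payoffs 6, 2 → best response I.
Matrix against (M, Right): payoffs 1, 4 → best response O.
Matrix against (B, Left): payoffs 7, 6 → best response I.
Matrix against (B, Right): payoffs 3, 9 → best response O.
Mutual best responses: (B, Left, I).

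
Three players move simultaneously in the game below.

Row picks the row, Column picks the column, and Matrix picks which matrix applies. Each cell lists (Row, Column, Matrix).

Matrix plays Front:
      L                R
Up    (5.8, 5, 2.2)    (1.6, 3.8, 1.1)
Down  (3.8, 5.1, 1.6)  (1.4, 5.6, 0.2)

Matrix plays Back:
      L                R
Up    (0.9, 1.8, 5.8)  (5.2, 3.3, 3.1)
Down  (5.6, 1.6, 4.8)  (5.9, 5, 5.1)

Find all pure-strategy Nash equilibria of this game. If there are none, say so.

(Up, L, Front): Matrix can switch to Back (2.2 → 5.8). Not NE.
(Up, L, Back): Row can switch to Down (0.9 → 5.6). Not NE.
(Up, R, Front): Column can switch to L (3.8 → 5). Not NE.
(Up, R, Back): Row can switch to Down (5.2 → 5.9). Not NE.
(Down, L, Front): Row can switch to Up (3.8 → 5.8). Not NE.
(Down, L, Back): Column can switch to R (1.6 → 5). Not NE.
(Down, R, Front): Row can switch to Up (1.4 → 1.6). Not NE.
(Down, R, Back): Row gets 5.9, best alternative 5.2; Column gets 5, best alternative 1.6; Matrix gets 5.1, best alternative 0.2. No profitable deviation — NE.

The unique pure-strategy Nash equilibrium is (Down, R, Back).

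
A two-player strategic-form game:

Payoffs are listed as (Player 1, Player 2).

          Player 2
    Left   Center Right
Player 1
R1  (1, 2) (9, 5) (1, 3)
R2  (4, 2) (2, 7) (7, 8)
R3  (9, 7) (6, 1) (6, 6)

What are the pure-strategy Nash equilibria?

(R1, Center) and (R2, Right) and (R3, Left)

Player 1 against Left: payoffs 1, 4, 9 → best response R3.
Player 1 against Center: payoffs 9, 2, 6 → best response R1.
Player 1 against Right: payoffs 1, 7, 6 → best response R2.
Player 2 against R1: payoffs 2, 5, 3 → best response Center.
Player 2 against R2: payoffs 2, 7, 8 → best response Right.
Player 2 against R3: payoffs 7, 1, 6 → best response Left.
Mutual best responses: (R1, Center); (R2, Right); (R3, Left).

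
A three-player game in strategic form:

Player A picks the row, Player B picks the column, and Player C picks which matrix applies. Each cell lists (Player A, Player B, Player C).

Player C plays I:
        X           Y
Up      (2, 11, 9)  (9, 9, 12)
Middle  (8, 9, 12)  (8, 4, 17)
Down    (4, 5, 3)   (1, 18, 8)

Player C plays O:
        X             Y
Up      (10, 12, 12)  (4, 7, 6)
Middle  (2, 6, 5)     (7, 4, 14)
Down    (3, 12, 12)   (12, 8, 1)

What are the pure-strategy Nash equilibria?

(Up, X, O), (Middle, X, I)

Player A against (X, I): payoffs 2, 8, 4 → best response Middle.
Player A against (X, O): payoffs 10, 2, 3 → best response Up.
Player A against (Y, I): payoffs 9, 8, 1 → best response Up.
Player A against (Y, O): payoffs 4, 7, 12 → best response Down.
Player B against (Up, I): payoffs 11, 9 → best response X.
Player B against (Up, O): payoffs 12, 7 → best response X.
Player B against (Middle, I): payoffs 9, 4 → best response X.
Player B against (Middle, O): payoffs 6, 4 → best response X.
Player B against (Down, I): payoffs 5, 18 → best response Y.
Player B against (Down, O): payoffs 12, 8 → best response X.
Player C against (Up, X): payoffs 9, 12 → best response O.
Player C against (Up, Y): payoffs 12, 6 → best response I.
Player C against (Middle, X): payoffs 12, 5 → best response I.
Player C against (Middle, Y): payoffs 17, 14 → best response I.
Player C against (Down, X): payoffs 3, 12 → best response O.
Player C against (Down, Y): payoffs 8, 1 → best response I.
Mutual best responses: (Up, X, O); (Middle, X, I).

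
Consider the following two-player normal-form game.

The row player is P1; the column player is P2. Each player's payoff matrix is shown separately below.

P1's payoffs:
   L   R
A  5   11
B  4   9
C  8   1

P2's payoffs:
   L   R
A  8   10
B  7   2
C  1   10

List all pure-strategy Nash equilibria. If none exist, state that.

(A, L): P1 can switch to C (5 → 8). Not NE.
(A, R): P1 gets 11, best alternative 9; P2 gets 10, best alternative 8. No profitable deviation — NE.
(B, L): P1 can switch to A (4 → 5). Not NE.
(B, R): P1 can switch to A (9 → 11). Not NE.
(C, L): P2 can switch to R (1 → 10). Not NE.
(C, R): P1 can switch to A (1 → 11). Not NE.

(A, R)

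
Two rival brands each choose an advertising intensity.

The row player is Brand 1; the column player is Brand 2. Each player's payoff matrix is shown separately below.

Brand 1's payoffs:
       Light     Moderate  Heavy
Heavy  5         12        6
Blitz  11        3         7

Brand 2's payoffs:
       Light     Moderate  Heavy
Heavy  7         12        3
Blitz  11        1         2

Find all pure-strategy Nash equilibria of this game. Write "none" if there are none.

Pure-strategy Nash equilibria: (Heavy, Moderate) and (Blitz, Light)

For each strategy profile, look for a profitable unilateral deviation.
(Heavy, Light): Brand 1 can switch to Blitz (5 → 11). Not NE.
(Heavy, Moderate): Brand 1 gets 12, best alternative 3; Brand 2 gets 12, best alternative 7. No profitable deviation — NE.
(Heavy, Heavy): Brand 1 can switch to Blitz (6 → 7). Not NE.
(Blitz, Light): Brand 1 gets 11, best alternative 5; Brand 2 gets 11, best alternative 2. No profitable deviation — NE.
(Blitz, Moderate): Brand 1 can switch to Heavy (3 → 12). Not NE.
(Blitz, Heavy): Brand 2 can switch to Light (2 → 11). Not NE.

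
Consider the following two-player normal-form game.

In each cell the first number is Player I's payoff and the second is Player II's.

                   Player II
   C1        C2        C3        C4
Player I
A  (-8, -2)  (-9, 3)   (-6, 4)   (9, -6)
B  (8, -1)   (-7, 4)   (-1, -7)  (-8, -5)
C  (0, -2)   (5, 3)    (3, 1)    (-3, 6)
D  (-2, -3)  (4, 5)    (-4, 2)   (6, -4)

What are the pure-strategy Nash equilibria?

none

For each player, find the best response to each opponent profile; mutual best responses are the pure NE.
Player I against C1: payoffs -8, 8, 0, -2 → best response B.
Player I against C2: payoffs -9, -7, 5, 4 → best response C.
Player I against C3: payoffs -6, -1, 3, -4 → best response C.
Player I against C4: payoffs 9, -8, -3, 6 → best response A.
Player II against A: payoffs -2, 3, 4, -6 → best response C3.
Player II against B: payoffs -1, 4, -7, -5 → best response C2.
Player II against C: payoffs -2, 3, 1, 6 → best response C4.
Player II against D: payoffs -3, 5, 2, -4 → best response C2.
No profile is a mutual best response for all players.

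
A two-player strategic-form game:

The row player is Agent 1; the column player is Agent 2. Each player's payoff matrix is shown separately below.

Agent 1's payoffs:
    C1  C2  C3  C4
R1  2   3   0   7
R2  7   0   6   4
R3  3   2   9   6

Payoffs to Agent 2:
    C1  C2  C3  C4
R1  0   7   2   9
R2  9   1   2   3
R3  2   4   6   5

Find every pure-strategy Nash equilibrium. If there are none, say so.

(R1, C4); (R2, C1); (R3, C3)

For each player, find the best response to each opponent profile; mutual best responses are the pure NE.
Agent 1 against C1: payoffs 2, 7, 3 → best response R2.
Agent 1 against C2: payoffs 3, 0, 2 → best response R1.
Agent 1 against C3: payoffs 0, 6, 9 → best response R3.
Agent 1 against C4: payoffs 7, 4, 6 → best response R1.
Agent 2 against R1: payoffs 0, 7, 2, 9 → best response C4.
Agent 2 against R2: payoffs 9, 1, 2, 3 → best response C1.
Agent 2 against R3: payoffs 2, 4, 6, 5 → best response C3.
Mutual best responses: (R1, C4); (R2, C1); (R3, C3).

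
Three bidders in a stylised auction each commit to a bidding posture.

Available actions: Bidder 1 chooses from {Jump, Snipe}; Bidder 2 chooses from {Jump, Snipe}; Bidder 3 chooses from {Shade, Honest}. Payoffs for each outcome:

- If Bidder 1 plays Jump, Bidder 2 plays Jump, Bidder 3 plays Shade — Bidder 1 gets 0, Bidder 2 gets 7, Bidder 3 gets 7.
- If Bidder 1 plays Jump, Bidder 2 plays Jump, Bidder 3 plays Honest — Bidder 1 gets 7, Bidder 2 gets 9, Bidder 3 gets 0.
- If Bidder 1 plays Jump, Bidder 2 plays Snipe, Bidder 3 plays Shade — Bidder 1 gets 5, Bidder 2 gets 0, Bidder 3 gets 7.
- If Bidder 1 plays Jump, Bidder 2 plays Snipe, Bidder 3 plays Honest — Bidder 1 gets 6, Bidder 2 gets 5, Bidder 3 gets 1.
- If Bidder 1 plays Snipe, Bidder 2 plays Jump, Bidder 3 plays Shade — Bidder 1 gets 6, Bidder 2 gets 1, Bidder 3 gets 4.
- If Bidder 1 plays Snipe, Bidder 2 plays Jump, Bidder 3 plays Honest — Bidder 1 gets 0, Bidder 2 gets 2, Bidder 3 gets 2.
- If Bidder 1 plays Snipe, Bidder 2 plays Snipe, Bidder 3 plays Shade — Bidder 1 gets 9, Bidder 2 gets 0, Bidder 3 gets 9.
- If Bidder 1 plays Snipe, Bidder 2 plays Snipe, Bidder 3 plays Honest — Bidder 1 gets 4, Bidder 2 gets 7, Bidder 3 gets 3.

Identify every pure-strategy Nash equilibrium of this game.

(Jump, Jump, Shade): Bidder 1 can switch to Snipe (0 → 6). Not NE.
(Jump, Jump, Honest): Bidder 3 can switch to Shade (0 → 7). Not NE.
(Jump, Snipe, Shade): Bidder 1 can switch to Snipe (5 → 9). Not NE.
(Jump, Snipe, Honest): Bidder 2 can switch to Jump (5 → 9). Not NE.
(Snipe, Jump, Shade): Bidder 1 gets 6, best alternative 0; Bidder 2 gets 1, best alternative 0; Bidder 3 gets 4, best alternative 2. No profitable deviation — NE.
(Snipe, Jump, Honest): Bidder 1 can switch to Jump (0 → 7). Not NE.
(Snipe, Snipe, Shade): Bidder 2 can switch to Jump (0 → 1). Not NE.
(The remaining 1 profile has a profitable deviation by the same check.)

The unique pure-strategy Nash equilibrium is (Snipe, Jump, Shade).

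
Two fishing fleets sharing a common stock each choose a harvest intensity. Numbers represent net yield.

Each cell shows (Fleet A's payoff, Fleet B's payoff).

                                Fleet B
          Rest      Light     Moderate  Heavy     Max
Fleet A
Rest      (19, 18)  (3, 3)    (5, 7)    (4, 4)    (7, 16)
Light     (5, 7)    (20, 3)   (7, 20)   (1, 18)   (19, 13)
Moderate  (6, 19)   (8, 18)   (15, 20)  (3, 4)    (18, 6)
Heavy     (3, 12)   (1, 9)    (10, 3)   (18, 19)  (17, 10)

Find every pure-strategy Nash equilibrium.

For each player, find the best response to each opponent profile; mutual best responses are the pure NE.
Fleet A against Rest: payoffs 19, 5, 6, 3 → best response Rest.
Fleet A against Light: payoffs 3, 20, 8, 1 → best response Light.
Fleet A against Moderate: payoffs 5, 7, 15, 10 → best response Moderate.
Fleet A against Heavy: payoffs 4, 1, 3, 18 → best response Heavy.
Fleet A against Max: payoffs 7, 19, 18, 17 → best response Light.
Fleet B against Rest: payoffs 18, 3, 7, 4, 16 → best response Rest.
Fleet B against Light: payoffs 7, 3, 20, 18, 13 → best response Moderate.
Fleet B against Moderate: payoffs 19, 18, 20, 4, 6 → best response Moderate.
Fleet B against Heavy: payoffs 12, 9, 3, 19, 10 → best response Heavy.
Mutual best responses: (Rest, Rest); (Moderate, Moderate); (Heavy, Heavy).

(Rest, Rest) and (Moderate, Moderate) and (Heavy, Heavy)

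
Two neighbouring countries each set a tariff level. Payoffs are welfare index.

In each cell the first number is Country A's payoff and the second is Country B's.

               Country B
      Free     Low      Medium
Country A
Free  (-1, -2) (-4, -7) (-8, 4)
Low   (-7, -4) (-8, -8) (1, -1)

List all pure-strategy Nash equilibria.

(Low, Medium)

For each player, find the best response to each opponent profile; mutual best responses are the pure NE.
Country A against Free: payoffs -1, -7 → best response Free.
Country A against Low: payoffs -4, -8 → best response Free.
Country A against Medium: payoffs -8, 1 → best response Low.
Country B against Free: payoffs -2, -7, 4 → best response Medium.
Country B against Low: payoffs -4, -8, -1 → best response Medium.
Mutual best responses: (Low, Medium).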